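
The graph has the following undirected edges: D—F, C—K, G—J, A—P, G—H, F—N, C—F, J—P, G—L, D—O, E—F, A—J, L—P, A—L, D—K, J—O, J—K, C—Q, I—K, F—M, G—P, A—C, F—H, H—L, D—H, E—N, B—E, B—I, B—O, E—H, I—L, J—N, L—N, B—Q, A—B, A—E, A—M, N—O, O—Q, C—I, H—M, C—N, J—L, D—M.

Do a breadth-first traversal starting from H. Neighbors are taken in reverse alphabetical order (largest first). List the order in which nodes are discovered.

H, M, L, G, F, E, D, A, P, N, J, I, C, B, O, K, Q

Visit H; enqueue M, L, G, F, E, D → queue [M, L, G, F, E, D]
Visit M; enqueue A → queue [L, G, F, E, D, A]
Visit L; enqueue P, N, J, I → queue [G, F, E, D, A, P, N, J, I]
Visit G → queue [F, E, D, A, P, N, J, I]
Visit F; enqueue C → queue [E, D, A, P, N, J, I, C]
Visit E; enqueue B → queue [D, A, P, N, J, I, C, B]
Visit D; enqueue O, K → queue [A, P, N, J, I, C, B, O, K]
Visit A → queue [P, N, J, I, C, B, O, K]
Visit P → queue [N, J, I, C, B, O, K]
Visit N → queue [J, I, C, B, O, K]
Visit J → queue [I, C, B, O, K]
Visit I → queue [C, B, O, K]
Visit C; enqueue Q → queue [B, O, K, Q]
Visit B → queue [O, K, Q]
Visit O → queue [K, Q]
Visit K → queue [Q]
Visit Q → queue []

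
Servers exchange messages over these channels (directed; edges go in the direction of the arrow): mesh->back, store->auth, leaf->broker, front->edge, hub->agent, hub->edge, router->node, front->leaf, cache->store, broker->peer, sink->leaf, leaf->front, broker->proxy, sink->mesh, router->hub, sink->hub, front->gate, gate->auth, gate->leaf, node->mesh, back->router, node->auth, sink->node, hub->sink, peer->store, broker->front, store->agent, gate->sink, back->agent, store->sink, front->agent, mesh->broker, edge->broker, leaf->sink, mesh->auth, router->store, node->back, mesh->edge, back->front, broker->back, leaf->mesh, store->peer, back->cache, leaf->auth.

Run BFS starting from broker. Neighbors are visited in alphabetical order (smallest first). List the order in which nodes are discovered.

broker, back, front, peer, proxy, agent, cache, router, edge, gate, leaf, store, hub, node, auth, sink, mesh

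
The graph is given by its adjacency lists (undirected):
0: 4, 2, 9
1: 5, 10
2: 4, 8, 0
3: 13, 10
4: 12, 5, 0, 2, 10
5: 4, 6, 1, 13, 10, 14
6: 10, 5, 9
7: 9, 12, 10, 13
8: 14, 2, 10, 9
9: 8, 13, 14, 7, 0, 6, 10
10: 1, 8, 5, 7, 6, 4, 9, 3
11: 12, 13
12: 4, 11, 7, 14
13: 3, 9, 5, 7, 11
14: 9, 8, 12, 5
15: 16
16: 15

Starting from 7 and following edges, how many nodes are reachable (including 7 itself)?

BFS from 7 visits: 7, 9, 12, 10, 13, 8, 14, 0, 6, 4, 11, 1, 5, 3, 2
Reachable nodes: 15 of 17 total.

15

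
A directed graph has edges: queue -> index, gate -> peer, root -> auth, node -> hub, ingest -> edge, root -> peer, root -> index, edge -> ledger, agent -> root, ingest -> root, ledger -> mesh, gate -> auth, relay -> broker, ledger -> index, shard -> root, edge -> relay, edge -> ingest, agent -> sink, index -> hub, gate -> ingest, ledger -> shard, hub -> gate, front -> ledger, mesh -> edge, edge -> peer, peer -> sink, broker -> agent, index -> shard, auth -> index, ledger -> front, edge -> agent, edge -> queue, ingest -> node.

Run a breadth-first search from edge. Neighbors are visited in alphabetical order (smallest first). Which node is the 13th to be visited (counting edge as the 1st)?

mesh

Visit edge; enqueue agent, ingest, ledger, peer, queue, relay → queue [agent, ingest, ledger, peer, queue, relay]
Visit agent; enqueue root, sink → queue [ingest, ledger, peer, queue, relay, root, sink]
Visit ingest; enqueue node → queue [ledger, peer, queue, relay, root, sink, node]
Visit ledger; enqueue front, index, mesh, shard → queue [peer, queue, relay, root, sink, node, front, index, mesh, shard]
Visit peer → queue [queue, relay, root, sink, node, front, index, mesh, shard]
Visit queue → queue [relay, root, sink, node, front, index, mesh, shard]
Visit relay; enqueue broker → queue [root, sink, node, front, index, mesh, shard, broker]
Visit root; enqueue auth → queue [sink, node, front, index, mesh, shard, broker, auth]
Visit sink → queue [node, front, index, mesh, shard, broker, auth]
Visit node; enqueue hub → queue [front, index, mesh, shard, broker, auth, hub]
Visit front → queue [index, mesh, shard, broker, auth, hub]
Visit index → queue [mesh, shard, broker, auth, hub]
Visit mesh → queue [shard, broker, auth, hub]
Visit shard → queue [broker, auth, hub]
Visit broker → queue [auth, hub]
Visit auth → queue [hub]
Visit hub; enqueue gate → queue [gate]
Visit gate → queue []

Visit order: edge, agent, ingest, ledger, peer, queue, relay, root, sink, node, front, index, mesh, shard, broker, auth, hub, gate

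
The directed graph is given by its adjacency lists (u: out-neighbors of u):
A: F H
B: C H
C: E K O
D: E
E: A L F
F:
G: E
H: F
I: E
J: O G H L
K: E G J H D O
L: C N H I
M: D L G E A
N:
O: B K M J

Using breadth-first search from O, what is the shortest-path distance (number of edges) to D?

2

Level 0: O
Level 1: B, J, K, M
Level 2: A, C, D, E, G, H, L
Level 3: F, I, N
D first appears at level 2.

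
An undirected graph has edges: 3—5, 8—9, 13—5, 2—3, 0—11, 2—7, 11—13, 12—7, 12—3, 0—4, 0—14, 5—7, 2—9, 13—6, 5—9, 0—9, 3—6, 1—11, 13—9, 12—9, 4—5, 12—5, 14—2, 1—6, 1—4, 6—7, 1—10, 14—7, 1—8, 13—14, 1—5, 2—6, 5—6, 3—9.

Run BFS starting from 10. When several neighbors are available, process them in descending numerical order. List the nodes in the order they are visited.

10, 1, 11, 8, 6, 5, 4, 13, 0, 9, 7, 3, 2, 12, 14

Visit 10; enqueue 1 → queue [1]
Visit 1; enqueue 11, 8, 6, 5, 4 → queue [11, 8, 6, 5, 4]
Visit 11; enqueue 13, 0 → queue [8, 6, 5, 4, 13, 0]
Visit 8; enqueue 9 → queue [6, 5, 4, 13, 0, 9]
Visit 6; enqueue 7, 3, 2 → queue [5, 4, 13, 0, 9, 7, 3, 2]
Visit 5; enqueue 12 → queue [4, 13, 0, 9, 7, 3, 2, 12]
Visit 4 → queue [13, 0, 9, 7, 3, 2, 12]
Visit 13; enqueue 14 → queue [0, 9, 7, 3, 2, 12, 14]
Visit 0 → queue [9, 7, 3, 2, 12, 14]
Visit 9 → queue [7, 3, 2, 12, 14]
Visit 7 → queue [3, 2, 12, 14]
Visit 3 → queue [2, 12, 14]
Visit 2 → queue [12, 14]
Visit 12 → queue [14]
Visit 14 → queue []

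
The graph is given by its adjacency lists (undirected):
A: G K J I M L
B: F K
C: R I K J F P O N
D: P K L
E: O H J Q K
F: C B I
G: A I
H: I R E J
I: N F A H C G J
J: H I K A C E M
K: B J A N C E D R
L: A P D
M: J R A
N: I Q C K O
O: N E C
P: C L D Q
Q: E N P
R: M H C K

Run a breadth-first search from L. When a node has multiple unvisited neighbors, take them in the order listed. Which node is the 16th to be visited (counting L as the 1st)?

Visit L; enqueue A, P, D → queue [A, P, D]
Visit A; enqueue G, K, J, I, M → queue [P, D, G, K, J, I, M]
Visit P; enqueue C, Q → queue [D, G, K, J, I, M, C, Q]
Visit D → queue [G, K, J, I, M, C, Q]
Visit G → queue [K, J, I, M, C, Q]
Visit K; enqueue B, N, E, R → queue [J, I, M, C, Q, B, N, E, R]
Visit J; enqueue H → queue [I, M, C, Q, B, N, E, R, H]
Visit I; enqueue F → queue [M, C, Q, B, N, E, R, H, F]
Visit M → queue [C, Q, B, N, E, R, H, F]
Visit C; enqueue O → queue [Q, B, N, E, R, H, F, O]
Visit Q → queue [B, N, E, R, H, F, O]
Visit B → queue [N, E, R, H, F, O]
Visit N → queue [E, R, H, F, O]
Visit E → queue [R, H, F, O]
Visit R → queue [H, F, O]
Visit H → queue [F, O]
Visit F → queue [O]
Visit O → queue []

Visit order: L, A, P, D, G, K, J, I, M, C, Q, B, N, E, R, H, F, O

H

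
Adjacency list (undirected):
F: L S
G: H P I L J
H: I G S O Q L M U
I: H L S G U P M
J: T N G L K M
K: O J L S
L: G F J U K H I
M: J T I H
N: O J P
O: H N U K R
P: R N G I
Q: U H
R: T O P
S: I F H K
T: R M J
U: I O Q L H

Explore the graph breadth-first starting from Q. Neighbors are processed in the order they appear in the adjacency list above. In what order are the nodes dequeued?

Visit Q; enqueue U, H → queue [U, H]
Visit U; enqueue I, O, L → queue [H, I, O, L]
Visit H; enqueue G, S, M → queue [I, O, L, G, S, M]
Visit I; enqueue P → queue [O, L, G, S, M, P]
Visit O; enqueue N, K, R → queue [L, G, S, M, P, N, K, R]
Visit L; enqueue F, J → queue [G, S, M, P, N, K, R, F, J]
Visit G → queue [S, M, P, N, K, R, F, J]
Visit S → queue [M, P, N, K, R, F, J]
Visit M; enqueue T → queue [P, N, K, R, F, J, T]
Visit P → queue [N, K, R, F, J, T]
Visit N → queue [K, R, F, J, T]
Visit K → queue [R, F, J, T]
Visit R → queue [F, J, T]
Visit F → queue [J, T]
Visit J → queue [T]
Visit T → queue []

Q, U, H, I, O, L, G, S, M, P, N, K, R, F, J, T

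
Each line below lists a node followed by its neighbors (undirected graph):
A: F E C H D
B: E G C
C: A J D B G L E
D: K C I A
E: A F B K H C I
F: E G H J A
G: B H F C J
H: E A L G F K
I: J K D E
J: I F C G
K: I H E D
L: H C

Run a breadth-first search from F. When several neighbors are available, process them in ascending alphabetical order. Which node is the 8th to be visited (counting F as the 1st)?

D

Visit F; enqueue A, E, G, H, J → queue [A, E, G, H, J]
Visit A; enqueue C, D → queue [E, G, H, J, C, D]
Visit E; enqueue B, I, K → queue [G, H, J, C, D, B, I, K]
Visit G → queue [H, J, C, D, B, I, K]
Visit H; enqueue L → queue [J, C, D, B, I, K, L]
Visit J → queue [C, D, B, I, K, L]
Visit C → queue [D, B, I, K, L]
Visit D → queue [B, I, K, L]
Visit B → queue [I, K, L]
Visit I → queue [K, L]
Visit K → queue [L]
Visit L → queue []

Visit order: F, A, E, G, H, J, C, D, B, I, K, L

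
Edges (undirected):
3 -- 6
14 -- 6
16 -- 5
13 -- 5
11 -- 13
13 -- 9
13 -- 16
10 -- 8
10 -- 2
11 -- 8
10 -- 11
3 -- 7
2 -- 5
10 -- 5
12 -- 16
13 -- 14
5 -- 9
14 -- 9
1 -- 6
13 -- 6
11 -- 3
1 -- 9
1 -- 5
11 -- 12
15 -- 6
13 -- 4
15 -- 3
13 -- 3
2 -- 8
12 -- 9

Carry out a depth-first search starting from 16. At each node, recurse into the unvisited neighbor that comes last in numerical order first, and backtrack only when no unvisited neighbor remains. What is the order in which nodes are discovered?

Visit 16
16 → 13
13 → 14
14 → 9
9 → 12
12 → 11
11 → 10
10 → 8
8 → 2
2 → 5
5 → 1
1 → 6
6 → 15
15 → 3
3 → 7
13 → 4

16 → 13 → 14 → 9 → 12 → 11 → 10 → 8 → 2 → 5 → 1 → 6 → 15 → 3 → 7 → 4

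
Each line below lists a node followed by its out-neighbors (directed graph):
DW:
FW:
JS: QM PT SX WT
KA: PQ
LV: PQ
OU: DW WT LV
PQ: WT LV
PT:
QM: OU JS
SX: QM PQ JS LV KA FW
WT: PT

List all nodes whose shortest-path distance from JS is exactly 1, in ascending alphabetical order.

PT, QM, SX, WT

Level 0: JS
Level 1: PT, QM, SX, WT
Level 2: FW, KA, LV, OU, PQ
Level 3: DW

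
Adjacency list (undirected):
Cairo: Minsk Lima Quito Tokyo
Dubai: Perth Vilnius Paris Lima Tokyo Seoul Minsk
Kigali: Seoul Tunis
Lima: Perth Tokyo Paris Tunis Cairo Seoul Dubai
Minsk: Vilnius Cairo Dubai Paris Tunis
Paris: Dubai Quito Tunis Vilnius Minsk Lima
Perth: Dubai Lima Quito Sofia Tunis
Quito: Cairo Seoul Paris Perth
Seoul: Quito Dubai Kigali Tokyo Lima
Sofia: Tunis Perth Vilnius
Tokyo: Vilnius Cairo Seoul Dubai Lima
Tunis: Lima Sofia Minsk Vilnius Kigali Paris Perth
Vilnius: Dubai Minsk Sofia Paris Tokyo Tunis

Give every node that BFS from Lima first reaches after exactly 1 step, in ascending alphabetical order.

Cairo, Dubai, Paris, Perth, Seoul, Tokyo, Tunis

Level 0: Lima
Level 1: Cairo, Dubai, Paris, Perth, Seoul, Tokyo, Tunis
Level 2: Kigali, Minsk, Quito, Sofia, Vilnius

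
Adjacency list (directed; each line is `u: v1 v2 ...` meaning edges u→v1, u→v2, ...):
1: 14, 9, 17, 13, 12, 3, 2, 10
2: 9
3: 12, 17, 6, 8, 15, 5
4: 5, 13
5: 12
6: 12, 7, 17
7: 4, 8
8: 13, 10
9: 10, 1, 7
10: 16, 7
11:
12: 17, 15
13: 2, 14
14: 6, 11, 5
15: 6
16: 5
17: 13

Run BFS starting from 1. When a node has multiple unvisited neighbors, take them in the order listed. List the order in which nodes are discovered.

Visit 1; enqueue 14, 9, 17, 13, 12, 3, 2, 10 → queue [14, 9, 17, 13, 12, 3, 2, 10]
Visit 14; enqueue 6, 11, 5 → queue [9, 17, 13, 12, 3, 2, 10, 6, 11, 5]
Visit 9; enqueue 7 → queue [17, 13, 12, 3, 2, 10, 6, 11, 5, 7]
Visit 17 → queue [13, 12, 3, 2, 10, 6, 11, 5, 7]
Visit 13 → queue [12, 3, 2, 10, 6, 11, 5, 7]
Visit 12; enqueue 15 → queue [3, 2, 10, 6, 11, 5, 7, 15]
Visit 3; enqueue 8 → queue [2, 10, 6, 11, 5, 7, 15, 8]
Visit 2 → queue [10, 6, 11, 5, 7, 15, 8]
Visit 10; enqueue 16 → queue [6, 11, 5, 7, 15, 8, 16]
Visit 6 → queue [11, 5, 7, 15, 8, 16]
Visit 11 → queue [5, 7, 15, 8, 16]
Visit 5 → queue [7, 15, 8, 16]
Visit 7; enqueue 4 → queue [15, 8, 16, 4]
Visit 15 → queue [8, 16, 4]
Visit 8 → queue [16, 4]
Visit 16 → queue [4]
Visit 4 → queue []

1, 14, 9, 17, 13, 12, 3, 2, 10, 6, 11, 5, 7, 15, 8, 16, 4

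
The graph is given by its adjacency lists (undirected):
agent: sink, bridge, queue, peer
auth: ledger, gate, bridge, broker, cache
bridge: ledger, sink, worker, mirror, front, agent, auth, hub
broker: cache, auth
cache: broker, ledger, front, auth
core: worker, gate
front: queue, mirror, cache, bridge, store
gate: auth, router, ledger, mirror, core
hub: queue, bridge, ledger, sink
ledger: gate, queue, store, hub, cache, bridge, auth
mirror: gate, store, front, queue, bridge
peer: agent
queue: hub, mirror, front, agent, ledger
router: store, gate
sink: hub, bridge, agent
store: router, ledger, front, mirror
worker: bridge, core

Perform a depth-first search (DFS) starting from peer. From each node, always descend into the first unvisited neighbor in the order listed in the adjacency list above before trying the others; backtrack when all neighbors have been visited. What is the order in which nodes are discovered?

peer, agent, sink, hub, queue, mirror, gate, auth, ledger, store, router, front, cache, broker, bridge, worker, core

Visit peer
peer → agent
agent → sink
sink → hub
hub → queue
queue → mirror
mirror → gate
gate → auth
auth → ledger
ledger → store
store → router
store → front
front → cache
cache → broker
front → bridge
bridge → worker
worker → core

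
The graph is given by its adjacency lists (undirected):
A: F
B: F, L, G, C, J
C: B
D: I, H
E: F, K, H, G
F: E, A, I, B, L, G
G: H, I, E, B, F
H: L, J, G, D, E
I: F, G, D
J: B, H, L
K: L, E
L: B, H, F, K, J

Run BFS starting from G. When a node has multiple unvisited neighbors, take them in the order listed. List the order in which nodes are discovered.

Visit G; enqueue H, I, E, B, F → queue [H, I, E, B, F]
Visit H; enqueue L, J, D → queue [I, E, B, F, L, J, D]
Visit I → queue [E, B, F, L, J, D]
Visit E; enqueue K → queue [B, F, L, J, D, K]
Visit B; enqueue C → queue [F, L, J, D, K, C]
Visit F; enqueue A → queue [L, J, D, K, C, A]
Visit L → queue [J, D, K, C, A]
Visit J → queue [D, K, C, A]
Visit D → queue [K, C, A]
Visit K → queue [C, A]
Visit C → queue [A]
Visit A → queue []

G, H, I, E, B, F, L, J, D, K, C, A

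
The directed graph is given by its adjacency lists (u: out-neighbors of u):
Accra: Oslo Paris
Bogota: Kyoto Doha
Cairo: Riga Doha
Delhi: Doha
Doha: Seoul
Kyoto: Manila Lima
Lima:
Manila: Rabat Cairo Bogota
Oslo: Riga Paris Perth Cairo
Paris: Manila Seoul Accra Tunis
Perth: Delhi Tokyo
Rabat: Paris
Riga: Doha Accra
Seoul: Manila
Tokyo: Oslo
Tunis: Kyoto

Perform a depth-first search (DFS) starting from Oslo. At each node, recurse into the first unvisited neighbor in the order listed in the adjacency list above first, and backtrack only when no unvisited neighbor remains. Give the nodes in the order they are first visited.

Visit Oslo
Oslo → Riga
Riga → Doha
Doha → Seoul
Seoul → Manila
Manila → Rabat
Rabat → Paris
Paris → Accra
Paris → Tunis
Tunis → Kyoto
Kyoto → Lima
Manila → Cairo
Manila → Bogota
Oslo → Perth
Perth → Delhi
Perth → Tokyo

Oslo Riga Doha Seoul Manila Rabat Paris Accra Tunis Kyoto Lima Cairo Bogota Perth Delhi Tokyo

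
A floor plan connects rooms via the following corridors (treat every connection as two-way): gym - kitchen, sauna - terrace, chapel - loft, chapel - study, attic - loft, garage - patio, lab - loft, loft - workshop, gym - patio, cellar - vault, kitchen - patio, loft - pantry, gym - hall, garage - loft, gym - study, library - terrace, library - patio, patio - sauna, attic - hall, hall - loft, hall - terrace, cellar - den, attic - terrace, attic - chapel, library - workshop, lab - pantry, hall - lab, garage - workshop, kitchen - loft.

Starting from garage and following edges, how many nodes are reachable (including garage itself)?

BFS from garage visits: garage, loft, patio, workshop, attic, chapel, hall, kitchen, lab, pantry, gym, library, sauna, terrace, study
Reachable nodes: 15 of 18 total.

15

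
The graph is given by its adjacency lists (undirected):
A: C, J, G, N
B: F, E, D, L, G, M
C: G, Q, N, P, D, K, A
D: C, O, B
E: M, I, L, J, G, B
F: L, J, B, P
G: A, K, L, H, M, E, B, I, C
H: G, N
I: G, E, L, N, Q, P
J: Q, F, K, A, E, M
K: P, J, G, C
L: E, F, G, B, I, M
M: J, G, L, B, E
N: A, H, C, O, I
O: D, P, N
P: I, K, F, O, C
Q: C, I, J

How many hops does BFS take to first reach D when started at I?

3

Level 0: I
Level 1: E, G, L, N, P, Q
Level 2: A, B, C, F, H, J, K, M, O
Level 3: D
D first appears at level 3.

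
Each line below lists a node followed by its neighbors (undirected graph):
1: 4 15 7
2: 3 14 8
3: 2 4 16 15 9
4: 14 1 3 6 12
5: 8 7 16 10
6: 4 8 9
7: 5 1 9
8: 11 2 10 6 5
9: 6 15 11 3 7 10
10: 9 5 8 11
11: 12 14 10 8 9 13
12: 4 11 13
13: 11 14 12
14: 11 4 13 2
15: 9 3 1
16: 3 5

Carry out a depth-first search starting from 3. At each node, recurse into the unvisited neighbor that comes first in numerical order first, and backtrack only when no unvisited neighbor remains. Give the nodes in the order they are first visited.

3 -> 2 -> 8 -> 5 -> 7 -> 1 -> 4 -> 6 -> 9 -> 10 -> 11 -> 12 -> 13 -> 14 -> 15 -> 16

Visit 3
3 → 2
2 → 8
8 → 5
5 → 7
7 → 1
1 → 4
4 → 6
6 → 9
9 → 10
10 → 11
11 → 12
12 → 13
13 → 14
9 → 15
5 → 16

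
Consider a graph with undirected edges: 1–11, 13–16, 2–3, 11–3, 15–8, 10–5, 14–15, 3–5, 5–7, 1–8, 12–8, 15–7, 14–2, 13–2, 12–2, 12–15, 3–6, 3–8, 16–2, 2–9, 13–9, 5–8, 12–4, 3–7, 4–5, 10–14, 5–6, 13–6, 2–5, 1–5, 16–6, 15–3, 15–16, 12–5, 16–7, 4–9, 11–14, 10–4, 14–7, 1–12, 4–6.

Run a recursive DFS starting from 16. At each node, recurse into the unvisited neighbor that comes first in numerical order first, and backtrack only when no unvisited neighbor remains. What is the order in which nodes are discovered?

16 -> 2 -> 3 -> 5 -> 1 -> 8 -> 12 -> 4 -> 6 -> 13 -> 9 -> 10 -> 14 -> 7 -> 15 -> 11

Visit 16
16 → 2
2 → 3
3 → 5
5 → 1
1 → 8
8 → 12
12 → 4
4 → 6
6 → 13
13 → 9
4 → 10
10 → 14
14 → 7
7 → 15
14 → 11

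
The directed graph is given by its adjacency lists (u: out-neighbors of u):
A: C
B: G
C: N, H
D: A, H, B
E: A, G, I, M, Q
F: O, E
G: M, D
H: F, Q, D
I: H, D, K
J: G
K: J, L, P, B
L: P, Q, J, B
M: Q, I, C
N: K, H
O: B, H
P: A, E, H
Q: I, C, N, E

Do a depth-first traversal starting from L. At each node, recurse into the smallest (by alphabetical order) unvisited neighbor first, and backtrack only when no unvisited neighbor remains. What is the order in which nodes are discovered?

Visit L
L → B
B → G
G → D
D → A
A → C
C → H
H → F
F → E
E → I
I → K
K → J
K → P
E → M
M → Q
Q → N
F → O

L → B → G → D → A → C → H → F → E → I → K → J → P → M → Q → N → O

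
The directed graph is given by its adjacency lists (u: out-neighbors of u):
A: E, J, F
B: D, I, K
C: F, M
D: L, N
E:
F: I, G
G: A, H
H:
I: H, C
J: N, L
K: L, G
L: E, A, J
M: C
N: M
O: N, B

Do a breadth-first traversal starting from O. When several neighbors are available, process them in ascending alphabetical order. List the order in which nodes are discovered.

Visit O; enqueue B, N → queue [B, N]
Visit B; enqueue D, I, K → queue [N, D, I, K]
Visit N; enqueue M → queue [D, I, K, M]
Visit D; enqueue L → queue [I, K, M, L]
Visit I; enqueue C, H → queue [K, M, L, C, H]
Visit K; enqueue G → queue [M, L, C, H, G]
Visit M → queue [L, C, H, G]
Visit L; enqueue A, E, J → queue [C, H, G, A, E, J]
Visit C; enqueue F → queue [H, G, A, E, J, F]
Visit H → queue [G, A, E, J, F]
Visit G → queue [A, E, J, F]
Visit A → queue [E, J, F]
Visit E → queue [J, F]
Visit J → queue [F]
Visit F → queue []

O → B → N → D → I → K → M → L → C → H → G → A → E → J → F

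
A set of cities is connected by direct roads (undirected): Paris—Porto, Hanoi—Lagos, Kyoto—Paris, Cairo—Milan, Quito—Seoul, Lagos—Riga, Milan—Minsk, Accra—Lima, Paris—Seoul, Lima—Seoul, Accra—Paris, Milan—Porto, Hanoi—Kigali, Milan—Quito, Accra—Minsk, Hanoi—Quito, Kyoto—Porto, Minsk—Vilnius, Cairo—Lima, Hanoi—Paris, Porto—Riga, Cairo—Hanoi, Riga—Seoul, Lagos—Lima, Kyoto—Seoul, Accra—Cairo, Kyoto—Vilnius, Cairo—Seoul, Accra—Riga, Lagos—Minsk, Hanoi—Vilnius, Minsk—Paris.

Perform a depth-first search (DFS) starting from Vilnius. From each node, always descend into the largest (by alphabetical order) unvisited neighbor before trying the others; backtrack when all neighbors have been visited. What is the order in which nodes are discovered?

Vilnius, Minsk, Paris, Seoul, Riga, Porto, Milan, Quito, Hanoi, Lagos, Lima, Cairo, Accra, Kigali, Kyoto

Visit Vilnius
Vilnius → Minsk
Minsk → Paris
Paris → Seoul
Seoul → Riga
Riga → Porto
Porto → Milan
Milan → Quito
Quito → Hanoi
Hanoi → Lagos
Lagos → Lima
Lima → Cairo
Cairo → Accra
Hanoi → Kigali
Porto → Kyoto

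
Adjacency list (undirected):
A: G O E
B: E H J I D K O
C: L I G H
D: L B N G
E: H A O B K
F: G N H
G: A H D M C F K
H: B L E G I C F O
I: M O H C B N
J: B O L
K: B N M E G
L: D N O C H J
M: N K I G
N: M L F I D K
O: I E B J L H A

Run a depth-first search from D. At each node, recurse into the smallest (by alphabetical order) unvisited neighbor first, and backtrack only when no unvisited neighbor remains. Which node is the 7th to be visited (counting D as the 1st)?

H

Visit D
D → B
B → E
E → A
A → G
G → C
C → H
H → F
F → N
N → I
I → M
M → K
I → O
O → J
J → L

Visit order: D, B, E, A, G, C, H, F, N, I, M, K, O, J, L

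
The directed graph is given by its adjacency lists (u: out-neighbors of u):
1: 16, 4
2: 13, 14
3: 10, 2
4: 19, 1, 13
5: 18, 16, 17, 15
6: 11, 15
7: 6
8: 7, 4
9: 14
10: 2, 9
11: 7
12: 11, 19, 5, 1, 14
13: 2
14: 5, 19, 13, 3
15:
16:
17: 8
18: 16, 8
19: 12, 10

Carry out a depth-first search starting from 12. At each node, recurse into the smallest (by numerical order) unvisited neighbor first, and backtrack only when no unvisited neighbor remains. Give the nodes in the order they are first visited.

12, 1, 4, 13, 2, 14, 3, 10, 9, 5, 15, 16, 17, 8, 7, 6, 11, 18, 19

Visit 12
12 → 1
1 → 4
4 → 13
13 → 2
2 → 14
14 → 3
3 → 10
10 → 9
14 → 5
5 → 15
5 → 16
5 → 17
17 → 8
8 → 7
7 → 6
6 → 11
5 → 18
14 → 19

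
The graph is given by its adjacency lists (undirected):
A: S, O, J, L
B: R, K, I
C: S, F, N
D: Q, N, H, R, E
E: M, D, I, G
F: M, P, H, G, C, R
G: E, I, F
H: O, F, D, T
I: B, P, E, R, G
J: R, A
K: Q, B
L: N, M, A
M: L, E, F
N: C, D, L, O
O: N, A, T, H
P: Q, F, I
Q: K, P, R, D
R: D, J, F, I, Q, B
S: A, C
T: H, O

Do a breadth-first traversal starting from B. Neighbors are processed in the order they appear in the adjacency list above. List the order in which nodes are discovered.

Visit B; enqueue R, K, I → queue [R, K, I]
Visit R; enqueue D, J, F, Q → queue [K, I, D, J, F, Q]
Visit K → queue [I, D, J, F, Q]
Visit I; enqueue P, E, G → queue [D, J, F, Q, P, E, G]
Visit D; enqueue N, H → queue [J, F, Q, P, E, G, N, H]
Visit J; enqueue A → queue [F, Q, P, E, G, N, H, A]
Visit F; enqueue M, C → queue [Q, P, E, G, N, H, A, M, C]
Visit Q → queue [P, E, G, N, H, A, M, C]
Visit P → queue [E, G, N, H, A, M, C]
Visit E → queue [G, N, H, A, M, C]
Visit G → queue [N, H, A, M, C]
Visit N; enqueue L, O → queue [H, A, M, C, L, O]
Visit H; enqueue T → queue [A, M, C, L, O, T]
Visit A; enqueue S → queue [M, C, L, O, T, S]
Visit M → queue [C, L, O, T, S]
Visit C → queue [L, O, T, S]
Visit L → queue [O, T, S]
Visit O → queue [T, S]
Visit T → queue [S]
Visit S → queue []

B, R, K, I, D, J, F, Q, P, E, G, N, H, A, M, C, L, O, T, S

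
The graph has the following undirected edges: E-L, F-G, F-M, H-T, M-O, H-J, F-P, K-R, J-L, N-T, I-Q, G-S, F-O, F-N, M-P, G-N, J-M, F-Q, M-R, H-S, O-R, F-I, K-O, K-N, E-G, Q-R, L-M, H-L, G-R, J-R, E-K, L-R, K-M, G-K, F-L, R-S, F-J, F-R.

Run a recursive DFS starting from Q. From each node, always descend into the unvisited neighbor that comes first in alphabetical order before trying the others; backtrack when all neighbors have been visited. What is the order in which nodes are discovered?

Visit Q
Q → F
F → G
G → E
E → K
K → M
M → J
J → H
H → L
L → R
R → O
R → S
H → T
T → N
M → P
F → I

Q F G E K M J H L R O S T N P I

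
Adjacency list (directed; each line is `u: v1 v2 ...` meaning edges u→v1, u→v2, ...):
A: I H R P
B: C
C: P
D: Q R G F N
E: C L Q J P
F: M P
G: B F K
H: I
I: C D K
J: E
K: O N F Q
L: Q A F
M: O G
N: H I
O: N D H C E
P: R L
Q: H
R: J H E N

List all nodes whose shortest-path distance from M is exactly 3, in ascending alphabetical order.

Level 0: M
Level 1: G, O
Level 2: B, C, D, E, F, H, K, N
Level 3: I, J, L, P, Q, R
Level 4: A

I, J, L, P, Q, R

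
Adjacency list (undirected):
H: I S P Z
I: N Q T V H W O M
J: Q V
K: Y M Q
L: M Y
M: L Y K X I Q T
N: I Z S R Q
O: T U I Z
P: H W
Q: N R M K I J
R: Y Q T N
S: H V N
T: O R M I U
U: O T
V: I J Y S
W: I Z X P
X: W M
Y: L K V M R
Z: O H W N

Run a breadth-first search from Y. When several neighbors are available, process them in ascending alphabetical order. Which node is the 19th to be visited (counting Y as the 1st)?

Visit Y; enqueue K, L, M, R, V → queue [K, L, M, R, V]
Visit K; enqueue Q → queue [L, M, R, V, Q]
Visit L → queue [M, R, V, Q]
Visit M; enqueue I, T, X → queue [R, V, Q, I, T, X]
Visit R; enqueue N → queue [V, Q, I, T, X, N]
Visit V; enqueue J, S → queue [Q, I, T, X, N, J, S]
Visit Q → queue [I, T, X, N, J, S]
Visit I; enqueue H, O, W → queue [T, X, N, J, S, H, O, W]
Visit T; enqueue U → queue [X, N, J, S, H, O, W, U]
Visit X → queue [N, J, S, H, O, W, U]
Visit N; enqueue Z → queue [J, S, H, O, W, U, Z]
Visit J → queue [S, H, O, W, U, Z]
Visit S → queue [H, O, W, U, Z]
Visit H; enqueue P → queue [O, W, U, Z, P]
Visit O → queue [W, U, Z, P]
Visit W → queue [U, Z, P]
Visit U → queue [Z, P]
Visit Z → queue [P]
Visit P → queue []

Visit order: Y, K, L, M, R, V, Q, I, T, X, N, J, S, H, O, W, U, Z, P

P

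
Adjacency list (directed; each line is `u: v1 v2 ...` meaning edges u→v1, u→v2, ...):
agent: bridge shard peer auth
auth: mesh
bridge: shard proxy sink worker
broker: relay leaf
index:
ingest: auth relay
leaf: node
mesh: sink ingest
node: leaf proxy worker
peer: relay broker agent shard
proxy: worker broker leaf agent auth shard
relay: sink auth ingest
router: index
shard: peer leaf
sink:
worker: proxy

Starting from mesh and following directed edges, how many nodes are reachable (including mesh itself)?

5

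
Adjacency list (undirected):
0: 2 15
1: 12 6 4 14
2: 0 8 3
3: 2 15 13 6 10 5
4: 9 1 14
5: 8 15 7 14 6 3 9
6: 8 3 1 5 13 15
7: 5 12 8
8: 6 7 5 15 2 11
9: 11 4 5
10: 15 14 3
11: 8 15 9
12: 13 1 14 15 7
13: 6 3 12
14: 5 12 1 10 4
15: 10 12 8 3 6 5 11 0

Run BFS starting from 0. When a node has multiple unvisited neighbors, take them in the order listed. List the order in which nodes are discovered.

0 2 15 8 3 10 12 6 5 11 7 13 14 1 9 4

Visit 0; enqueue 2, 15 → queue [2, 15]
Visit 2; enqueue 8, 3 → queue [15, 8, 3]
Visit 15; enqueue 10, 12, 6, 5, 11 → queue [8, 3, 10, 12, 6, 5, 11]
Visit 8; enqueue 7 → queue [3, 10, 12, 6, 5, 11, 7]
Visit 3; enqueue 13 → queue [10, 12, 6, 5, 11, 7, 13]
Visit 10; enqueue 14 → queue [12, 6, 5, 11, 7, 13, 14]
Visit 12; enqueue 1 → queue [6, 5, 11, 7, 13, 14, 1]
Visit 6 → queue [5, 11, 7, 13, 14, 1]
Visit 5; enqueue 9 → queue [11, 7, 13, 14, 1, 9]
Visit 11 → queue [7, 13, 14, 1, 9]
Visit 7 → queue [13, 14, 1, 9]
Visit 13 → queue [14, 1, 9]
Visit 14; enqueue 4 → queue [1, 9, 4]
Visit 1 → queue [9, 4]
Visit 9 → queue [4]
Visit 4 → queue []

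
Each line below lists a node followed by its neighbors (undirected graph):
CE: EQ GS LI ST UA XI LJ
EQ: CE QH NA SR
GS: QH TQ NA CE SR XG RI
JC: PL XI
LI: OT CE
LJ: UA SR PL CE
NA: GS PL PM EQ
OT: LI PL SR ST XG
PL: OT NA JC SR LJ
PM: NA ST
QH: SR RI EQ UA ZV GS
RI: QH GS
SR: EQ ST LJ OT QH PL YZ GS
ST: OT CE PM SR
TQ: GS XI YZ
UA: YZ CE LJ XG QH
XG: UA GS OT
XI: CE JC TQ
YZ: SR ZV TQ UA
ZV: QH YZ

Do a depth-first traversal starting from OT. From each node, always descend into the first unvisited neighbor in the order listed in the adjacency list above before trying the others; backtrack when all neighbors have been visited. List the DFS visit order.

Visit OT
OT → LI
LI → CE
CE → EQ
EQ → QH
QH → SR
SR → ST
ST → PM
PM → NA
NA → GS
GS → TQ
TQ → XI
XI → JC
JC → PL
PL → LJ
LJ → UA
UA → YZ
YZ → ZV
UA → XG
GS → RI

OT → LI → CE → EQ → QH → SR → ST → PM → NA → GS → TQ → XI → JC → PL → LJ → UA → YZ → ZV → XG → RI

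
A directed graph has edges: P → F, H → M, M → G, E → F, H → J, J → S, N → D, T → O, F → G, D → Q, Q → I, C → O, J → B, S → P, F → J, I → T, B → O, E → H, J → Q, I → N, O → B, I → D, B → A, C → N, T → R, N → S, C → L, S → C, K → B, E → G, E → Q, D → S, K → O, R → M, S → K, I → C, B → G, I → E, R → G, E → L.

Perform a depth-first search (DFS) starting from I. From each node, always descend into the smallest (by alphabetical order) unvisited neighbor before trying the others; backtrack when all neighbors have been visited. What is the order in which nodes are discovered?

I -> C -> L -> N -> D -> Q -> S -> K -> B -> A -> G -> O -> P -> F -> J -> E -> H -> M -> T -> R

Visit I
I → C
C → L
C → N
N → D
D → Q
D → S
S → K
K → B
B → A
B → G
B → O
S → P
P → F
F → J
I → E
E → H
H → M
I → T
T → R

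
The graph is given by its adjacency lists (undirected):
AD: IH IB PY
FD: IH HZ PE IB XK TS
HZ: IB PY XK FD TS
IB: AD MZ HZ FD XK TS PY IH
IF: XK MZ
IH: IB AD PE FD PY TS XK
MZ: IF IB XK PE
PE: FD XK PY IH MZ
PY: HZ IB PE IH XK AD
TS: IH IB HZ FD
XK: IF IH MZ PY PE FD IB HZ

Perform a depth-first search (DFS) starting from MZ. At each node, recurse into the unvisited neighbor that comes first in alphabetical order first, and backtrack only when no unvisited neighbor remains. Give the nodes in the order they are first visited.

MZ, IB, AD, IH, FD, HZ, PY, PE, XK, IF, TS

Visit MZ
MZ → IB
IB → AD
AD → IH
IH → FD
FD → HZ
HZ → PY
PY → PE
PE → XK
XK → IF
HZ → TS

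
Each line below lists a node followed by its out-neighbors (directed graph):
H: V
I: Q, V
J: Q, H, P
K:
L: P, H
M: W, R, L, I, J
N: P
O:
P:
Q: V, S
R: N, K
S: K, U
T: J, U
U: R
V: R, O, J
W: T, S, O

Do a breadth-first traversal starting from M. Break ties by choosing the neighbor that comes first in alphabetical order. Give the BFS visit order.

M, I, J, L, R, W, Q, V, H, P, K, N, O, S, T, U

Visit M; enqueue I, J, L, R, W → queue [I, J, L, R, W]
Visit I; enqueue Q, V → queue [J, L, R, W, Q, V]
Visit J; enqueue H, P → queue [L, R, W, Q, V, H, P]
Visit L → queue [R, W, Q, V, H, P]
Visit R; enqueue K, N → queue [W, Q, V, H, P, K, N]
Visit W; enqueue O, S, T → queue [Q, V, H, P, K, N, O, S, T]
Visit Q → queue [V, H, P, K, N, O, S, T]
Visit V → queue [H, P, K, N, O, S, T]
Visit H → queue [P, K, N, O, S, T]
Visit P → queue [K, N, O, S, T]
Visit K → queue [N, O, S, T]
Visit N → queue [O, S, T]
Visit O → queue [S, T]
Visit S; enqueue U → queue [T, U]
Visit T → queue [U]
Visit U → queue []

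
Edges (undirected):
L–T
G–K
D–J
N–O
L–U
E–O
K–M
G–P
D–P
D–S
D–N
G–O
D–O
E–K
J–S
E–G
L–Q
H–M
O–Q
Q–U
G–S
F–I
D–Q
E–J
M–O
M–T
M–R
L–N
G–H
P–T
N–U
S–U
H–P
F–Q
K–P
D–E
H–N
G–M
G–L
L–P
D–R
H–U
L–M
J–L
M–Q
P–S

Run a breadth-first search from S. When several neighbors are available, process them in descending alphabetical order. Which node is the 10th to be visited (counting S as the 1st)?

H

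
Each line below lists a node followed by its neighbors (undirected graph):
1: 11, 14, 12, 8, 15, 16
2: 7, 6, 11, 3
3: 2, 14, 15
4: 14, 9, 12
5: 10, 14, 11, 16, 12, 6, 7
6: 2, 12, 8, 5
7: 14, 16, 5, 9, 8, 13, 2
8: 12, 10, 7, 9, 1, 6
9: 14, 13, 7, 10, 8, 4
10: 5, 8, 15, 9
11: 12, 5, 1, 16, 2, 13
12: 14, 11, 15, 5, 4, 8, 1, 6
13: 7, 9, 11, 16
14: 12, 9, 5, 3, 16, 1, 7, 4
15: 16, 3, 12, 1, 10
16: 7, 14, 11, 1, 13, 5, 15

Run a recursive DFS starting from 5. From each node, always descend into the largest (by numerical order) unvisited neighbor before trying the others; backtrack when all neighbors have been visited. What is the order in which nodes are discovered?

5 16 15 12 14 9 13 11 2 7 8 10 6 1 3 4

Visit 5
5 → 16
16 → 15
15 → 12
12 → 14
14 → 9
9 → 13
13 → 11
11 → 2
2 → 7
7 → 8
8 → 10
8 → 6
8 → 1
2 → 3
9 → 4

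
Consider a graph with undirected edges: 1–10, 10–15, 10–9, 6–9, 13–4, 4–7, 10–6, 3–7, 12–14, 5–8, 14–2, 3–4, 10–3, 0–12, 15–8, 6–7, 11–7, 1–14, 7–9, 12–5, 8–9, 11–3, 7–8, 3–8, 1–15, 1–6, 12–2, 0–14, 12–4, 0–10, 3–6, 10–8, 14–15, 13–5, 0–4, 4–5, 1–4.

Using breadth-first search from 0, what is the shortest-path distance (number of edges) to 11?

3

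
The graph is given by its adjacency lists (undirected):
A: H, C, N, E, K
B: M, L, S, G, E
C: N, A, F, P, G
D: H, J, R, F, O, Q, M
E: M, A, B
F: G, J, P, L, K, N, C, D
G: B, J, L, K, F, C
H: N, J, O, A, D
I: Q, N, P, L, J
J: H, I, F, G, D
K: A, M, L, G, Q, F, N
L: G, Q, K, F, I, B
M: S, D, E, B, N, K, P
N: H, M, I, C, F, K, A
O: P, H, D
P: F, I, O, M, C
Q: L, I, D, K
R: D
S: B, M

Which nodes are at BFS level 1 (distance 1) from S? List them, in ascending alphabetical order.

Level 0: S
Level 1: B, M
Level 2: D, E, G, K, L, N, P
Level 3: A, C, F, H, I, J, O, Q, R

B, M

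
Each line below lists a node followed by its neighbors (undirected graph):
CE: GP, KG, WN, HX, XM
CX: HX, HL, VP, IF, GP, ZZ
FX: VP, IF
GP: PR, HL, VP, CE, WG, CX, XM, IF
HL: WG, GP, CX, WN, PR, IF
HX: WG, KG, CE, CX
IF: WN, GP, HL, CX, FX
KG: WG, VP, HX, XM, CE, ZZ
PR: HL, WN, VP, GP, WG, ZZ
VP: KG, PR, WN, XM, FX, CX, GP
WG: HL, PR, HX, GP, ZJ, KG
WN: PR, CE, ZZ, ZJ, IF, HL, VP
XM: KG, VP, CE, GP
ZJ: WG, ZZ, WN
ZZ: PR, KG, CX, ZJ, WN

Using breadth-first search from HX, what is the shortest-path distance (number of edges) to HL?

2

Level 0: HX
Level 1: CE, CX, KG, WG
Level 2: GP, HL, IF, PR, VP, WN, XM, ZJ, ZZ
Level 3: FX
HL first appears at level 2.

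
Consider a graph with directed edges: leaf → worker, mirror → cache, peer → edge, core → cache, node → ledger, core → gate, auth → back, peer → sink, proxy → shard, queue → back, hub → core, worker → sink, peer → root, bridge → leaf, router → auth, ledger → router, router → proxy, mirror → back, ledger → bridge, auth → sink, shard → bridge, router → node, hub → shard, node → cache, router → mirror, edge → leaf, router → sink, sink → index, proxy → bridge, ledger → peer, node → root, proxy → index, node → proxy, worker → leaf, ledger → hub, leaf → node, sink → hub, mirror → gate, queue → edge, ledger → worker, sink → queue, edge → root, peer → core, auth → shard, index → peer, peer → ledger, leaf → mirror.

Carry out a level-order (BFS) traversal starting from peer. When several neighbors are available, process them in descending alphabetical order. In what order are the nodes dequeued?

peer → sink → root → ledger → edge → core → queue → index → hub → worker → router → bridge → leaf → gate → cache → back → shard → proxy → node → mirror → auth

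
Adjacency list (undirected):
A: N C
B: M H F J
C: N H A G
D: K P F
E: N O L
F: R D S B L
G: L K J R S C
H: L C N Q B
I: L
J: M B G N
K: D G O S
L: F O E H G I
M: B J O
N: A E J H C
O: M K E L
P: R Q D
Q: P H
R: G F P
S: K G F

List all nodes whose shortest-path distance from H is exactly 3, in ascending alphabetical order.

D, K, R, S

Level 0: H
Level 1: B, C, L, N, Q
Level 2: A, E, F, G, I, J, M, O, P
Level 3: D, K, R, S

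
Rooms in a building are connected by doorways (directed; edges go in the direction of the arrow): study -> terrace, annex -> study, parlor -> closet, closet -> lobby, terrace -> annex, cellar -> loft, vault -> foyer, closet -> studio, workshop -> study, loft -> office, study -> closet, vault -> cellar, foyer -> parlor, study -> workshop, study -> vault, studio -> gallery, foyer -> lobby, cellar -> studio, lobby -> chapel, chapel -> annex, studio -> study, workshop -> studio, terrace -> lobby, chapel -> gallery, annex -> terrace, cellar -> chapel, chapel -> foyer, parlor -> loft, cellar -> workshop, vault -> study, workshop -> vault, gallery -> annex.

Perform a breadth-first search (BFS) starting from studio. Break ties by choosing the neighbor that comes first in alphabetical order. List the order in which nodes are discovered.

studio gallery study annex closet terrace vault workshop lobby cellar foyer chapel loft parlor office

Visit studio; enqueue gallery, study → queue [gallery, study]
Visit gallery; enqueue annex → queue [study, annex]
Visit study; enqueue closet, terrace, vault, workshop → queue [annex, closet, terrace, vault, workshop]
Visit annex → queue [closet, terrace, vault, workshop]
Visit closet; enqueue lobby → queue [terrace, vault, workshop, lobby]
Visit terrace → queue [vault, workshop, lobby]
Visit vault; enqueue cellar, foyer → queue [workshop, lobby, cellar, foyer]
Visit workshop → queue [lobby, cellar, foyer]
Visit lobby; enqueue chapel → queue [cellar, foyer, chapel]
Visit cellar; enqueue loft → queue [foyer, chapel, loft]
Visit foyer; enqueue parlor → queue [chapel, loft, parlor]
Visit chapel → queue [loft, parlor]
Visit loft; enqueue office → queue [parlor, office]
Visit parlor → queue [office]
Visit office → queue []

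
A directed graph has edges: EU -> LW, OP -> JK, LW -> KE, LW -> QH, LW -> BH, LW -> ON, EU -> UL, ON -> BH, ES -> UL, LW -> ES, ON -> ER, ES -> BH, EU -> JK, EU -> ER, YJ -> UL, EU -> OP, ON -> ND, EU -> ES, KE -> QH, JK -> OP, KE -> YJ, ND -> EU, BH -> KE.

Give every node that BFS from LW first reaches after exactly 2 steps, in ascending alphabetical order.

ER, ND, UL, YJ

Level 0: LW
Level 1: BH, ES, KE, ON, QH
Level 2: ER, ND, UL, YJ
Level 3: EU
Level 4: JK, OP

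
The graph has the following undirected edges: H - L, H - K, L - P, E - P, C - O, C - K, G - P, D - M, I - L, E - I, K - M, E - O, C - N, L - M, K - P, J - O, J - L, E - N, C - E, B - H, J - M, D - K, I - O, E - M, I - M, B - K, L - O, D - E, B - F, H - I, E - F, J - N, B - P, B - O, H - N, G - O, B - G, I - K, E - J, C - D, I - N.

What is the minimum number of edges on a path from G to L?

2

Level 0: G
Level 1: B, O, P
Level 2: C, E, F, H, I, J, K, L
Level 3: D, M, N
L first appears at level 2.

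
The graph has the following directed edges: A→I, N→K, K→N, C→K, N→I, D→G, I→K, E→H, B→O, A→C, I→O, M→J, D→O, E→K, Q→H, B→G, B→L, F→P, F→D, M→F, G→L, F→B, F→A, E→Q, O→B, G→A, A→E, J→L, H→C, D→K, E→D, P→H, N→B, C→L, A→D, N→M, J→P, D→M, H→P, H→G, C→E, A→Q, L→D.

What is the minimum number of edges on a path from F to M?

2

Level 0: F
Level 1: A, B, D, P
Level 2: C, E, G, H, I, K, L, M, O, Q
Level 3: J, N
M first appears at level 2.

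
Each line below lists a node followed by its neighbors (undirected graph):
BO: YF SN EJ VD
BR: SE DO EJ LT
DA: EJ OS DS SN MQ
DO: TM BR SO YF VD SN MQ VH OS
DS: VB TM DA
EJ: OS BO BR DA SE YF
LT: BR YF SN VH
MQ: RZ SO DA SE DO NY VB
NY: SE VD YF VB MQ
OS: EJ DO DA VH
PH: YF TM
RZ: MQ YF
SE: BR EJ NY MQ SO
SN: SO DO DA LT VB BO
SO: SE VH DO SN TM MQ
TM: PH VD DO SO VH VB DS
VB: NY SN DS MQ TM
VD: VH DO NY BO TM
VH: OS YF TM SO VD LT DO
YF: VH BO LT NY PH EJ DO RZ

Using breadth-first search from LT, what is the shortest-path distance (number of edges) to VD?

Level 0: LT
Level 1: BR, SN, VH, YF
Level 2: BO, DA, DO, EJ, NY, OS, PH, RZ, SE, SO, TM, VB, VD
Level 3: DS, MQ
VD first appears at level 2.

2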